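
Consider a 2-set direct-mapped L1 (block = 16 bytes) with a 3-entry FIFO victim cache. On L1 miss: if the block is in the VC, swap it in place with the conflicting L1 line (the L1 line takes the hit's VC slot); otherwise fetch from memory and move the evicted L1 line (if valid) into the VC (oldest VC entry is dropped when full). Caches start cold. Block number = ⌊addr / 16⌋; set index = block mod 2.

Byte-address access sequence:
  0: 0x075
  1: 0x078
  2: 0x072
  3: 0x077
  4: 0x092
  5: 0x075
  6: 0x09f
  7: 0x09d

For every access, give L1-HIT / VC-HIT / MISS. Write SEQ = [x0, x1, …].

SEQ = [MISS, L1-HIT, L1-HIT, L1-HIT, MISS, VC-HIT, VC-HIT, L1-HIT]

  [0] addr=0x75 blk=7 s=1: MISS | VC []
  [1] addr=0x78 blk=7 s=1: L1-HIT | VC []
  [2] addr=0x72 blk=7 s=1: L1-HIT | VC []
  [3] addr=0x77 blk=7 s=1: L1-HIT | VC []
  [4] addr=0x92 blk=9 s=1: MISS | VC [7]
  [5] addr=0x75 blk=7 s=1: VC-HIT | VC [9]
  [6] addr=0x9f blk=9 s=1: VC-HIT | VC [7]
  [7] addr=0x9d blk=9 s=1: L1-HIT | VC [7]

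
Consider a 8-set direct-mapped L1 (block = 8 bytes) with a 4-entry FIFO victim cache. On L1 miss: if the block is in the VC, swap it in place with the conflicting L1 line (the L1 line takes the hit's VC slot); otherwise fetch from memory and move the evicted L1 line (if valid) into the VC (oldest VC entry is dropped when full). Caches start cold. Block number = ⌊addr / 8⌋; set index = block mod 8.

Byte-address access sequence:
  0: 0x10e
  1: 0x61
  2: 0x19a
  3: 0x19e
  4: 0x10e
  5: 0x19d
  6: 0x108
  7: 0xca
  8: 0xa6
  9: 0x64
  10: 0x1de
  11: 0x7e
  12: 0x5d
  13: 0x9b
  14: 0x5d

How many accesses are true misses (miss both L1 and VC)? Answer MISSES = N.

MISSES = 9

#0 0x10e→b33/s1 MISS; vc=[]
#1 0x61→b12/s4 MISS; vc=[]
#2 0x19a→b51/s3 MISS; vc=[]
#3 0x19e→b51/s3 L1-HIT; vc=[]
#4 0x10e→b33/s1 L1-HIT; vc=[]
#5 0x19d→b51/s3 L1-HIT; vc=[]
#6 0x108→b33/s1 L1-HIT; vc=[]
#7 0xca→b25/s1 MISS; vc=[33]
#8 0xa6→b20/s4 MISS; vc=[33,12]
#9 0x64→b12/s4 VC-HIT; vc=[33,20]
#10 0x1de→b59/s3 MISS; vc=[33,20,51]
#11 0x7e→b15/s7 MISS; vc=[33,20,51]
#12 0x5d→b11/s3 MISS; vc=[33,20,51,59]
#13 0x9b→b19/s3 MISS; vc=[20,51,59,11]
#14 0x5d→b11/s3 VC-HIT; vc=[20,51,59,19]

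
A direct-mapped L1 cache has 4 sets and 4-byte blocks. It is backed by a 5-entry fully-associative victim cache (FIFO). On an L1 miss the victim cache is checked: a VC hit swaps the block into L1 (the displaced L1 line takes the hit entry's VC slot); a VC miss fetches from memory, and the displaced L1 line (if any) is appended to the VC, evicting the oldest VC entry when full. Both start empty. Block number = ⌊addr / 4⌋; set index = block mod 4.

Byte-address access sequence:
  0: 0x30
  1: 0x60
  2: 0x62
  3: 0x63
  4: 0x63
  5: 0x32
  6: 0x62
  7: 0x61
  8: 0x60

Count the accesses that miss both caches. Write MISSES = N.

  [0] addr=0x30 blk=12 s=0: MISS | VC []
  [1] addr=0x60 blk=24 s=0: MISS | VC [12]
  [2] addr=0x62 blk=24 s=0: L1-HIT | VC [12]
  [3] addr=0x63 blk=24 s=0: L1-HIT | VC [12]
  [4] addr=0x63 blk=24 s=0: L1-HIT | VC [12]
  [5] addr=0x32 blk=12 s=0: VC-HIT | VC [24]
  [6] addr=0x62 blk=24 s=0: VC-HIT | VC [12]
  [7] addr=0x61 blk=24 s=0: L1-HIT | VC [12]
  [8] addr=0x60 blk=24 s=0: L1-HIT | VC [12]

MISSES = 2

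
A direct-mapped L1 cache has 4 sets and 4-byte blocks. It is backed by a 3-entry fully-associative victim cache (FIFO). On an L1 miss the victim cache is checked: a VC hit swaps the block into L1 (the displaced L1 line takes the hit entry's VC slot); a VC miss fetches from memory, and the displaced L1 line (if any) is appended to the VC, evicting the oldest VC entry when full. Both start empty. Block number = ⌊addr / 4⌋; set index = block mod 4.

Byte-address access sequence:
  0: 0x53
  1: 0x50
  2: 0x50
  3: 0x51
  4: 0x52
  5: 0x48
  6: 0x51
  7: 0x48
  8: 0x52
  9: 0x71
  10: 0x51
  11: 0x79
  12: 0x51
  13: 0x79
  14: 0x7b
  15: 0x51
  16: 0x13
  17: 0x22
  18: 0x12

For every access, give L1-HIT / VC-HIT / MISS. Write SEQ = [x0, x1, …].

0: 0x53 (blk 20, set 0) → MISS  vc=[]
1: 0x50 (blk 20, set 0) → L1-HIT  vc=[]
2: 0x50 (blk 20, set 0) → L1-HIT  vc=[]
3: 0x51 (blk 20, set 0) → L1-HIT  vc=[]
4: 0x52 (blk 20, set 0) → L1-HIT  vc=[]
5: 0x48 (blk 18, set 2) → MISS  vc=[]
6: 0x51 (blk 20, set 0) → L1-HIT  vc=[]
7: 0x48 (blk 18, set 2) → L1-HIT  vc=[]
8: 0x52 (blk 20, set 0) → L1-HIT  vc=[]
9: 0x71 (blk 28, set 0) → MISS  vc=[20]
10: 0x51 (blk 20, set 0) → VC-HIT  vc=[28]
11: 0x79 (blk 30, set 2) → MISS  vc=[28, 18]
12: 0x51 (blk 20, set 0) → L1-HIT  vc=[28, 18]
13: 0x79 (blk 30, set 2) → L1-HIT  vc=[28, 18]
14: 0x7b (blk 30, set 2) → L1-HIT  vc=[28, 18]
15: 0x51 (blk 20, set 0) → L1-HIT  vc=[28, 18]
16: 0x13 (blk 4, set 0) → MISS  vc=[28, 18, 20]
17: 0x22 (blk 8, set 0) → MISS  vc=[18, 20, 4]
18: 0x12 (blk 4, set 0) → VC-HIT  vc=[18, 20, 8]

SEQ = [MISS, L1-HIT, L1-HIT, L1-HIT, L1-HIT, MISS, L1-HIT, L1-HIT, L1-HIT, MISS, VC-HIT, MISS, L1-HIT, L1-HIT, L1-HIT, L1-HIT, MISS, MISS, VC-HIT]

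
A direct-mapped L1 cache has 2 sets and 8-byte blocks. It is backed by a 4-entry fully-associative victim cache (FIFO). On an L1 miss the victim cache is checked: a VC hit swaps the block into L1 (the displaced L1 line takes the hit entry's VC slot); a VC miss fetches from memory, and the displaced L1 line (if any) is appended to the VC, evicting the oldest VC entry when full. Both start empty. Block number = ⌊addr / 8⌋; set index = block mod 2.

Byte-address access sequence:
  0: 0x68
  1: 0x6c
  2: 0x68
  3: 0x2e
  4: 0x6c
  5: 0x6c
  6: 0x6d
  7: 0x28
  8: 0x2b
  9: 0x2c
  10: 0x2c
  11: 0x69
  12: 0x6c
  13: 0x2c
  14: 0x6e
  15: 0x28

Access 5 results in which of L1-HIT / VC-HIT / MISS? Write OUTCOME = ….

OUTCOME = L1-HIT

#0 0x68→b13/s1 MISS; vc=[]
#1 0x6c→b13/s1 L1-HIT; vc=[]
#2 0x68→b13/s1 L1-HIT; vc=[]
#3 0x2e→b5/s1 MISS; vc=[13]
#4 0x6c→b13/s1 VC-HIT; vc=[5]
#5 0x6c→b13/s1 L1-HIT; vc=[5]
#6 0x6d→b13/s1 L1-HIT; vc=[5]
#7 0x28→b5/s1 VC-HIT; vc=[13]
#8 0x2b→b5/s1 L1-HIT; vc=[13]
#9 0x2c→b5/s1 L1-HIT; vc=[13]
#10 0x2c→b5/s1 L1-HIT; vc=[13]
#11 0x69→b13/s1 VC-HIT; vc=[5]
#12 0x6c→b13/s1 L1-HIT; vc=[5]
#13 0x2c→b5/s1 VC-HIT; vc=[13]
#14 0x6e→b13/s1 VC-HIT; vc=[5]
#15 0x28→b5/s1 VC-HIT; vc=[13]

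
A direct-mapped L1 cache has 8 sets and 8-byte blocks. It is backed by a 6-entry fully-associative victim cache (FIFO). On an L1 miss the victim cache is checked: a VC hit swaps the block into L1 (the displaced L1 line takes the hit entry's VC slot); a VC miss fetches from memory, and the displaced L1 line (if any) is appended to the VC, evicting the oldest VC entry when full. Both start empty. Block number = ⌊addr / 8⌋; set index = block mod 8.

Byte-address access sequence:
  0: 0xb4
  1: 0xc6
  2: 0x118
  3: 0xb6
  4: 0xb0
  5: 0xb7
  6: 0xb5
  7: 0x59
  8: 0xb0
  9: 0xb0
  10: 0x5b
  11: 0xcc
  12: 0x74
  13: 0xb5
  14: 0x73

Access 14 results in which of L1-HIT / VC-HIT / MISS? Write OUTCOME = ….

#0 0xb4→b22/s6 MISS; vc=[]
#1 0xc6→b24/s0 MISS; vc=[]
#2 0x118→b35/s3 MISS; vc=[]
#3 0xb6→b22/s6 L1-HIT; vc=[]
#4 0xb0→b22/s6 L1-HIT; vc=[]
#5 0xb7→b22/s6 L1-HIT; vc=[]
#6 0xb5→b22/s6 L1-HIT; vc=[]
#7 0x59→b11/s3 MISS; vc=[35]
#8 0xb0→b22/s6 L1-HIT; vc=[35]
#9 0xb0→b22/s6 L1-HIT; vc=[35]
#10 0x5b→b11/s3 L1-HIT; vc=[35]
#11 0xcc→b25/s1 MISS; vc=[35]
#12 0x74→b14/s6 MISS; vc=[35,22]
#13 0xb5→b22/s6 VC-HIT; vc=[35,14]
#14 0x73→b14/s6 VC-HIT; vc=[35,22]

OUTCOME = VC-HIT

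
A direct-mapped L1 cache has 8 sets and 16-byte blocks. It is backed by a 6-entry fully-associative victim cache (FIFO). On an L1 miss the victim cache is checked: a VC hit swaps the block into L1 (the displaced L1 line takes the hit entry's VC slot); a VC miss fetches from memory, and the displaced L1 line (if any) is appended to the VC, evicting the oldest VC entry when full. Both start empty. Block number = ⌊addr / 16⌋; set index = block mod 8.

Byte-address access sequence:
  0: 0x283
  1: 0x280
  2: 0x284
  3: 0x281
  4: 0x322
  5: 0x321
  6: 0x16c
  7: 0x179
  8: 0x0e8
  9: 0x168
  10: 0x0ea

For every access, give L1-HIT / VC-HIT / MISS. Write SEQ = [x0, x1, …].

SEQ = [MISS, L1-HIT, L1-HIT, L1-HIT, MISS, L1-HIT, MISS, MISS, MISS, VC-HIT, VC-HIT]

  [0] addr=0x283 blk=40 s=0: MISS | VC []
  [1] addr=0x280 blk=40 s=0: L1-HIT | VC []
  [2] addr=0x284 blk=40 s=0: L1-HIT | VC []
  [3] addr=0x281 blk=40 s=0: L1-HIT | VC []
  [4] addr=0x322 blk=50 s=2: MISS | VC []
  [5] addr=0x321 blk=50 s=2: L1-HIT | VC []
  [6] addr=0x16c blk=22 s=6: MISS | VC []
  [7] addr=0x179 blk=23 s=7: MISS | VC []
  [8] addr=0xe8 blk=14 s=6: MISS | VC [22]
  [9] addr=0x168 blk=22 s=6: VC-HIT | VC [14]
  [10] addr=0xea blk=14 s=6: VC-HIT | VC [22]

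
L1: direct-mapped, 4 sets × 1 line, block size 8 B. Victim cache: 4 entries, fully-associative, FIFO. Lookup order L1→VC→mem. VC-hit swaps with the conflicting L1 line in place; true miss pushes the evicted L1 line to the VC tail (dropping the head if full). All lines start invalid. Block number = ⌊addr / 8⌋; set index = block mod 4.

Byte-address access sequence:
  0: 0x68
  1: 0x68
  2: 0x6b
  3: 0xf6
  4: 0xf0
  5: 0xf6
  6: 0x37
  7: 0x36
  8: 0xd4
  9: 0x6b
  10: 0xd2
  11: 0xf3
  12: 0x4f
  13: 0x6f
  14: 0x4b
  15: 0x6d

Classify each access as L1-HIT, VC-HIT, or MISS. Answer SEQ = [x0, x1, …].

SEQ = [MISS, L1-HIT, L1-HIT, MISS, L1-HIT, L1-HIT, MISS, L1-HIT, MISS, L1-HIT, L1-HIT, VC-HIT, MISS, VC-HIT, VC-HIT, VC-HIT]

0: 0x68 (blk 13, set 1) → MISS  vc=[]
1: 0x68 (blk 13, set 1) → L1-HIT  vc=[]
2: 0x6b (blk 13, set 1) → L1-HIT  vc=[]
3: 0xf6 (blk 30, set 2) → MISS  vc=[]
4: 0xf0 (blk 30, set 2) → L1-HIT  vc=[]
5: 0xf6 (blk 30, set 2) → L1-HIT  vc=[]
6: 0x37 (blk 6, set 2) → MISS  vc=[30]
7: 0x36 (blk 6, set 2) → L1-HIT  vc=[30]
8: 0xd4 (blk 26, set 2) → MISS  vc=[30, 6]
9: 0x6b (blk 13, set 1) → L1-HIT  vc=[30, 6]
10: 0xd2 (blk 26, set 2) → L1-HIT  vc=[30, 6]
11: 0xf3 (blk 30, set 2) → VC-HIT  vc=[26, 6]
12: 0x4f (blk 9, set 1) → MISS  vc=[26, 6, 13]
13: 0x6f (blk 13, set 1) → VC-HIT  vc=[26, 6, 9]
14: 0x4b (blk 9, set 1) → VC-HIT  vc=[26, 6, 13]
15: 0x6d (blk 13, set 1) → VC-HIT  vc=[26, 6, 9]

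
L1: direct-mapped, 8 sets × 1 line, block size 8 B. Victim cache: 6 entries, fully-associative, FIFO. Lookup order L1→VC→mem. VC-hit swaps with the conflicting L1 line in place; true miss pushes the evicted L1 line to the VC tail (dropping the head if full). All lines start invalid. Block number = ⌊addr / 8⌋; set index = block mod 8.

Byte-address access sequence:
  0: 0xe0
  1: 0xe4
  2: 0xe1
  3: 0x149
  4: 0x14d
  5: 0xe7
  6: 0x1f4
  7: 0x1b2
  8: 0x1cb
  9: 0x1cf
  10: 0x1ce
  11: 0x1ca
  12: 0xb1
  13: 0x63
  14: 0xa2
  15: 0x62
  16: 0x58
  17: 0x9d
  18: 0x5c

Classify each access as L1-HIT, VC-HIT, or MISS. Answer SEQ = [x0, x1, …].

SEQ = [MISS, L1-HIT, L1-HIT, MISS, L1-HIT, L1-HIT, MISS, MISS, MISS, L1-HIT, L1-HIT, L1-HIT, MISS, MISS, MISS, VC-HIT, MISS, MISS, VC-HIT]

0: 0xe0 (blk 28, set 4) → MISS  vc=[]
1: 0xe4 (blk 28, set 4) → L1-HIT  vc=[]
2: 0xe1 (blk 28, set 4) → L1-HIT  vc=[]
3: 0x149 (blk 41, set 1) → MISS  vc=[]
4: 0x14d (blk 41, set 1) → L1-HIT  vc=[]
5: 0xe7 (blk 28, set 4) → L1-HIT  vc=[]
6: 0x1f4 (blk 62, set 6) → MISS  vc=[]
7: 0x1b2 (blk 54, set 6) → MISS  vc=[62]
8: 0x1cb (blk 57, set 1) → MISS  vc=[62, 41]
9: 0x1cf (blk 57, set 1) → L1-HIT  vc=[62, 41]
10: 0x1ce (blk 57, set 1) → L1-HIT  vc=[62, 41]
11: 0x1ca (blk 57, set 1) → L1-HIT  vc=[62, 41]
12: 0xb1 (blk 22, set 6) → MISS  vc=[62, 41, 54]
13: 0x63 (blk 12, set 4) → MISS  vc=[62, 41, 54, 28]
14: 0xa2 (blk 20, set 4) → MISS  vc=[62, 41, 54, 28, 12]
15: 0x62 (blk 12, set 4) → VC-HIT  vc=[62, 41, 54, 28, 20]
16: 0x58 (blk 11, set 3) → MISS  vc=[62, 41, 54, 28, 20]
17: 0x9d (blk 19, set 3) → MISS  vc=[62, 41, 54, 28, 20, 11]
18: 0x5c (blk 11, set 3) → VC-HIT  vc=[62, 41, 54, 28, 20, 19]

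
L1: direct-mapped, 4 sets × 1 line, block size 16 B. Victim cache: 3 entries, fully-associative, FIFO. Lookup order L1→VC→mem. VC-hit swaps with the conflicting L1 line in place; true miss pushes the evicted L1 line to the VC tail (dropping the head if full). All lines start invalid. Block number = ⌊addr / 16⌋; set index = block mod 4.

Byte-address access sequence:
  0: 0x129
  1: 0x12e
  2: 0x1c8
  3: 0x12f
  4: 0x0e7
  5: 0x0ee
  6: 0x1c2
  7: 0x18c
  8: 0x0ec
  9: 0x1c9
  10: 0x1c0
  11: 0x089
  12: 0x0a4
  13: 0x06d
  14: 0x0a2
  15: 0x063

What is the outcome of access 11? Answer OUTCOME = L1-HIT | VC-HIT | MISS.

0: 0x129 (blk 18, set 2) → MISS  vc=[]
1: 0x12e (blk 18, set 2) → L1-HIT  vc=[]
2: 0x1c8 (blk 28, set 0) → MISS  vc=[]
3: 0x12f (blk 18, set 2) → L1-HIT  vc=[]
4: 0xe7 (blk 14, set 2) → MISS  vc=[18]
5: 0xee (blk 14, set 2) → L1-HIT  vc=[18]
6: 0x1c2 (blk 28, set 0) → L1-HIT  vc=[18]
7: 0x18c (blk 24, set 0) → MISS  vc=[18, 28]
8: 0xec (blk 14, set 2) → L1-HIT  vc=[18, 28]
9: 0x1c9 (blk 28, set 0) → VC-HIT  vc=[18, 24]
10: 0x1c0 (blk 28, set 0) → L1-HIT  vc=[18, 24]
11: 0x89 (blk 8, set 0) → MISS  vc=[18, 24, 28]
12: 0xa4 (blk 10, set 2) → MISS  vc=[24, 28, 14]
13: 0x6d (blk 6, set 2) → MISS  vc=[28, 14, 10]
14: 0xa2 (blk 10, set 2) → VC-HIT  vc=[28, 14, 6]
15: 0x63 (blk 6, set 2) → VC-HIT  vc=[28, 14, 10]

OUTCOME = MISS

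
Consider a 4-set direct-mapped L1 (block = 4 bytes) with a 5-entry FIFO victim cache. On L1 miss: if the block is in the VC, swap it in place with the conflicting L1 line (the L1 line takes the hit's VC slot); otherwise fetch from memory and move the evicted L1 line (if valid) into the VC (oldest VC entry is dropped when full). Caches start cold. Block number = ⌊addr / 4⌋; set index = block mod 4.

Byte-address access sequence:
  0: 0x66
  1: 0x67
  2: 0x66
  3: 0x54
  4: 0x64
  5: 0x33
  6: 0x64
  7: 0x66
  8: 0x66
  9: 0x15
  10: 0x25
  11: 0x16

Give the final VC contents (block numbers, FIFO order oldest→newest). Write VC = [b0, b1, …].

VC = [21, 25, 9]

#0 0x66→b25/s1 MISS; vc=[]
#1 0x67→b25/s1 L1-HIT; vc=[]
#2 0x66→b25/s1 L1-HIT; vc=[]
#3 0x54→b21/s1 MISS; vc=[25]
#4 0x64→b25/s1 VC-HIT; vc=[21]
#5 0x33→b12/s0 MISS; vc=[21]
#6 0x64→b25/s1 L1-HIT; vc=[21]
#7 0x66→b25/s1 L1-HIT; vc=[21]
#8 0x66→b25/s1 L1-HIT; vc=[21]
#9 0x15→b5/s1 MISS; vc=[21,25]
#10 0x25→b9/s1 MISS; vc=[21,25,5]
#11 0x16→b5/s1 VC-HIT; vc=[21,25,9]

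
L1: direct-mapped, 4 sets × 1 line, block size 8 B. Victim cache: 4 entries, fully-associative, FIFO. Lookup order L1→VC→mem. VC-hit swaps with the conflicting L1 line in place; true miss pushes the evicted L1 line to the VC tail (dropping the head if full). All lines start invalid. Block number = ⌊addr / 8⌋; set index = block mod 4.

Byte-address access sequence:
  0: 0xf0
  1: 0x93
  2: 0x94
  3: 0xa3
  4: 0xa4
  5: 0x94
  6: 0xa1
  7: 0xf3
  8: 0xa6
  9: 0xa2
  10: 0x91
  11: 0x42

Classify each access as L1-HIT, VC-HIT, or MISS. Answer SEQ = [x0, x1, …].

SEQ = [MISS, MISS, L1-HIT, MISS, L1-HIT, L1-HIT, L1-HIT, VC-HIT, L1-HIT, L1-HIT, VC-HIT, MISS]

  [0] addr=0xf0 blk=30 s=2: MISS | VC []
  [1] addr=0x93 blk=18 s=2: MISS | VC [30]
  [2] addr=0x94 blk=18 s=2: L1-HIT | VC [30]
  [3] addr=0xa3 blk=20 s=0: MISS | VC [30]
  [4] addr=0xa4 blk=20 s=0: L1-HIT | VC [30]
  [5] addr=0x94 blk=18 s=2: L1-HIT | VC [30]
  [6] addr=0xa1 blk=20 s=0: L1-HIT | VC [30]
  [7] addr=0xf3 blk=30 s=2: VC-HIT | VC [18]
  [8] addr=0xa6 blk=20 s=0: L1-HIT | VC [18]
  [9] addr=0xa2 blk=20 s=0: L1-HIT | VC [18]
  [10] addr=0x91 blk=18 s=2: VC-HIT | VC [30]
  [11] addr=0x42 blk=8 s=0: MISS | VC [30, 20]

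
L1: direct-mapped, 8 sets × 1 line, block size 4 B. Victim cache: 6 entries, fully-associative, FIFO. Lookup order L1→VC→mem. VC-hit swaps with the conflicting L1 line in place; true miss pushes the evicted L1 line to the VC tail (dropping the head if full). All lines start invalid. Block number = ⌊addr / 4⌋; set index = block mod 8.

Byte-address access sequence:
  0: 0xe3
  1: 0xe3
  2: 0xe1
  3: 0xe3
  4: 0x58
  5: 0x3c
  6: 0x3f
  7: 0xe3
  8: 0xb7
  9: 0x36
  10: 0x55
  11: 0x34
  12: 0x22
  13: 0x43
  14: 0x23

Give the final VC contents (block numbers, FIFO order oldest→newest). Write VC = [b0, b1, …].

VC = [45, 21, 56, 16]

#0 0xe3→b56/s0 MISS; vc=[]
#1 0xe3→b56/s0 L1-HIT; vc=[]
#2 0xe1→b56/s0 L1-HIT; vc=[]
#3 0xe3→b56/s0 L1-HIT; vc=[]
#4 0x58→b22/s6 MISS; vc=[]
#5 0x3c→b15/s7 MISS; vc=[]
#6 0x3f→b15/s7 L1-HIT; vc=[]
#7 0xe3→b56/s0 L1-HIT; vc=[]
#8 0xb7→b45/s5 MISS; vc=[]
#9 0x36→b13/s5 MISS; vc=[45]
#10 0x55→b21/s5 MISS; vc=[45,13]
#11 0x34→b13/s5 VC-HIT; vc=[45,21]
#12 0x22→b8/s0 MISS; vc=[45,21,56]
#13 0x43→b16/s0 MISS; vc=[45,21,56,8]
#14 0x23→b8/s0 VC-HIT; vc=[45,21,56,16]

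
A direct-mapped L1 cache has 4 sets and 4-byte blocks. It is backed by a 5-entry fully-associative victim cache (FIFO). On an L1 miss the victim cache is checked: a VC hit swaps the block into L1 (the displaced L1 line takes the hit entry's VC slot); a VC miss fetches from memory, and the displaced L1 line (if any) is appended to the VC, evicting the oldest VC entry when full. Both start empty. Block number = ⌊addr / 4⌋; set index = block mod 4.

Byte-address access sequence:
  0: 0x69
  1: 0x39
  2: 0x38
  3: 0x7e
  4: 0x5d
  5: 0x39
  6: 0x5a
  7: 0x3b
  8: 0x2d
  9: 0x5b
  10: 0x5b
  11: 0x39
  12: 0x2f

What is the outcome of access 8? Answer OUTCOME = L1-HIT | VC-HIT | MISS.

#0 0x69→b26/s2 MISS; vc=[]
#1 0x39→b14/s2 MISS; vc=[26]
#2 0x38→b14/s2 L1-HIT; vc=[26]
#3 0x7e→b31/s3 MISS; vc=[26]
#4 0x5d→b23/s3 MISS; vc=[26,31]
#5 0x39→b14/s2 L1-HIT; vc=[26,31]
#6 0x5a→b22/s2 MISS; vc=[26,31,14]
#7 0x3b→b14/s2 VC-HIT; vc=[26,31,22]
#8 0x2d→b11/s3 MISS; vc=[26,31,22,23]
#9 0x5b→b22/s2 VC-HIT; vc=[26,31,14,23]
#10 0x5b→b22/s2 L1-HIT; vc=[26,31,14,23]
#11 0x39→b14/s2 VC-HIT; vc=[26,31,22,23]
#12 0x2f→b11/s3 L1-HIT; vc=[26,31,22,23]

OUTCOME = MISS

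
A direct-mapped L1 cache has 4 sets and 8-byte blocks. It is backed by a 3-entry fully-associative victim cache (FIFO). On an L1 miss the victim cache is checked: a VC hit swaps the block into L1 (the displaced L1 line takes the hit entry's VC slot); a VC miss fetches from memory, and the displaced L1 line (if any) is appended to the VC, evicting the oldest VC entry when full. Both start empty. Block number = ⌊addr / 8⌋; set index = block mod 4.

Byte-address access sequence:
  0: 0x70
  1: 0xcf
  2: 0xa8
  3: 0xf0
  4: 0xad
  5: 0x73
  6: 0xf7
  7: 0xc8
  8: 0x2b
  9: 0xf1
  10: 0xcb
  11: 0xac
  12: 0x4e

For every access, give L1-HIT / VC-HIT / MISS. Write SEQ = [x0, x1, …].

SEQ = [MISS, MISS, MISS, MISS, L1-HIT, VC-HIT, VC-HIT, VC-HIT, MISS, L1-HIT, VC-HIT, VC-HIT, MISS]

#0 0x70→b14/s2 MISS; vc=[]
#1 0xcf→b25/s1 MISS; vc=[]
#2 0xa8→b21/s1 MISS; vc=[25]
#3 0xf0→b30/s2 MISS; vc=[25,14]
#4 0xad→b21/s1 L1-HIT; vc=[25,14]
#5 0x73→b14/s2 VC-HIT; vc=[25,30]
#6 0xf7→b30/s2 VC-HIT; vc=[25,14]
#7 0xc8→b25/s1 VC-HIT; vc=[21,14]
#8 0x2b→b5/s1 MISS; vc=[21,14,25]
#9 0xf1→b30/s2 L1-HIT; vc=[21,14,25]
#10 0xcb→b25/s1 VC-HIT; vc=[21,14,5]
#11 0xac→b21/s1 VC-HIT; vc=[25,14,5]
#12 0x4e→b9/s1 MISS; vc=[14,5,21]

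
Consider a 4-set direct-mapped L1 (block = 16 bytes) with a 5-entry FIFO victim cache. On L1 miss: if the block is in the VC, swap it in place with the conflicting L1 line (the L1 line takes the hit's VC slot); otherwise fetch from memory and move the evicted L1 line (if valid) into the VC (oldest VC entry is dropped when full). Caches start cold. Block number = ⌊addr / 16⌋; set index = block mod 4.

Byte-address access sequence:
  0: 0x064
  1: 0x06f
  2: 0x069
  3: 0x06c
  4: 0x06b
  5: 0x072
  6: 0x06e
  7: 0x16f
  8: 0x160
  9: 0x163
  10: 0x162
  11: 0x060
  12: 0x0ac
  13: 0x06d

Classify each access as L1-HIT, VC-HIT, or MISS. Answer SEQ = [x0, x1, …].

SEQ = [MISS, L1-HIT, L1-HIT, L1-HIT, L1-HIT, MISS, L1-HIT, MISS, L1-HIT, L1-HIT, L1-HIT, VC-HIT, MISS, VC-HIT]

0: 0x64 (blk 6, set 2) → MISS  vc=[]
1: 0x6f (blk 6, set 2) → L1-HIT  vc=[]
2: 0x69 (blk 6, set 2) → L1-HIT  vc=[]
3: 0x6c (blk 6, set 2) → L1-HIT  vc=[]
4: 0x6b (blk 6, set 2) → L1-HIT  vc=[]
5: 0x72 (blk 7, set 3) → MISS  vc=[]
6: 0x6e (blk 6, set 2) → L1-HIT  vc=[]
7: 0x16f (blk 22, set 2) → MISS  vc=[6]
8: 0x160 (blk 22, set 2) → L1-HIT  vc=[6]
9: 0x163 (blk 22, set 2) → L1-HIT  vc=[6]
10: 0x162 (blk 22, set 2) → L1-HIT  vc=[6]
11: 0x60 (blk 6, set 2) → VC-HIT  vc=[22]
12: 0xac (blk 10, set 2) → MISS  vc=[22, 6]
13: 0x6d (blk 6, set 2) → VC-HIT  vc=[22, 10]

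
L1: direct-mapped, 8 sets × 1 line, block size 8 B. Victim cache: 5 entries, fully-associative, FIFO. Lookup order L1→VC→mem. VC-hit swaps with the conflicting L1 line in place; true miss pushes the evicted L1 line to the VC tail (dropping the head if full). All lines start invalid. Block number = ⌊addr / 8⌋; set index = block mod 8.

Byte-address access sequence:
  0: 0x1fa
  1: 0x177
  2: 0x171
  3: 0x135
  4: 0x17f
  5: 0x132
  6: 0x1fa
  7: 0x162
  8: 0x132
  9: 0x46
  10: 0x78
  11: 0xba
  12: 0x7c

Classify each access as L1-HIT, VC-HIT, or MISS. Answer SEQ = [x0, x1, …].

  [0] addr=0x1fa blk=63 s=7: MISS | VC []
  [1] addr=0x177 blk=46 s=6: MISS | VC []
  [2] addr=0x171 blk=46 s=6: L1-HIT | VC []
  [3] addr=0x135 blk=38 s=6: MISS | VC [46]
  [4] addr=0x17f blk=47 s=7: MISS | VC [46, 63]
  [5] addr=0x132 blk=38 s=6: L1-HIT | VC [46, 63]
  [6] addr=0x1fa blk=63 s=7: VC-HIT | VC [46, 47]
  [7] addr=0x162 blk=44 s=4: MISS | VC [46, 47]
  [8] addr=0x132 blk=38 s=6: L1-HIT | VC [46, 47]
  [9] addr=0x46 blk=8 s=0: MISS | VC [46, 47]
  [10] addr=0x78 blk=15 s=7: MISS | VC [46, 47, 63]
  [11] addr=0xba blk=23 s=7: MISS | VC [46, 47, 63, 15]
  [12] addr=0x7c blk=15 s=7: VC-HIT | VC [46, 47, 63, 23]

SEQ = [MISS, MISS, L1-HIT, MISS, MISS, L1-HIT, VC-HIT, MISS, L1-HIT, MISS, MISS, MISS, VC-HIT]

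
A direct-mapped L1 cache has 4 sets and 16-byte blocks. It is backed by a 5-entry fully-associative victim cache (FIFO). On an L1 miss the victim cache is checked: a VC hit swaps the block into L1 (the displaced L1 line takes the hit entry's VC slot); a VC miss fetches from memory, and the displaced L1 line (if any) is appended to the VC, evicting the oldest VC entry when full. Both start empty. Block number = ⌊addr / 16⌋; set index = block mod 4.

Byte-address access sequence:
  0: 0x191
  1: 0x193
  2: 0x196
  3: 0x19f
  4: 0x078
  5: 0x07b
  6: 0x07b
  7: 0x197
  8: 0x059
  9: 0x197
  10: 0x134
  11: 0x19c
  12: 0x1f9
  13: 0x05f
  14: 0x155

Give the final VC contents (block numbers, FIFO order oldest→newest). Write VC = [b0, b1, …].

  [0] addr=0x191 blk=25 s=1: MISS | VC []
  [1] addr=0x193 blk=25 s=1: L1-HIT | VC []
  [2] addr=0x196 blk=25 s=1: L1-HIT | VC []
  [3] addr=0x19f blk=25 s=1: L1-HIT | VC []
  [4] addr=0x78 blk=7 s=3: MISS | VC []
  [5] addr=0x7b blk=7 s=3: L1-HIT | VC []
  [6] addr=0x7b blk=7 s=3: L1-HIT | VC []
  [7] addr=0x197 blk=25 s=1: L1-HIT | VC []
  [8] addr=0x59 blk=5 s=1: MISS | VC [25]
  [9] addr=0x197 blk=25 s=1: VC-HIT | VC [5]
  [10] addr=0x134 blk=19 s=3: MISS | VC [5, 7]
  [11] addr=0x19c blk=25 s=1: L1-HIT | VC [5, 7]
  [12] addr=0x1f9 blk=31 s=3: MISS | VC [5, 7, 19]
  [13] addr=0x5f blk=5 s=1: VC-HIT | VC [25, 7, 19]
  [14] addr=0x155 blk=21 s=1: MISS | VC [25, 7, 19, 5]

VC = [25, 7, 19, 5]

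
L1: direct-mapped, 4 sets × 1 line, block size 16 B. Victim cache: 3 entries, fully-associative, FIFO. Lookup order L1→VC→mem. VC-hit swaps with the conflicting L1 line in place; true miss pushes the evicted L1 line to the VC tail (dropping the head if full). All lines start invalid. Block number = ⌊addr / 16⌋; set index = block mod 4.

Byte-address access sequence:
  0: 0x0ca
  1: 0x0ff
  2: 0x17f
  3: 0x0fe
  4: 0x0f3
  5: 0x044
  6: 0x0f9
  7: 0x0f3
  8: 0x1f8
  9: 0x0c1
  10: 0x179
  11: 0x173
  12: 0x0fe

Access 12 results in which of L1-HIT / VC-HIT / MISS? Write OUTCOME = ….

OUTCOME = VC-HIT

0: 0xca (blk 12, set 0) → MISS  vc=[]
1: 0xff (blk 15, set 3) → MISS  vc=[]
2: 0x17f (blk 23, set 3) → MISS  vc=[15]
3: 0xfe (blk 15, set 3) → VC-HIT  vc=[23]
4: 0xf3 (blk 15, set 3) → L1-HIT  vc=[23]
5: 0x44 (blk 4, set 0) → MISS  vc=[23, 12]
6: 0xf9 (blk 15, set 3) → L1-HIT  vc=[23, 12]
7: 0xf3 (blk 15, set 3) → L1-HIT  vc=[23, 12]
8: 0x1f8 (blk 31, set 3) → MISS  vc=[23, 12, 15]
9: 0xc1 (blk 12, set 0) → VC-HIT  vc=[23, 4, 15]
10: 0x179 (blk 23, set 3) → VC-HIT  vc=[31, 4, 15]
11: 0x173 (blk 23, set 3) → L1-HIT  vc=[31, 4, 15]
12: 0xfe (blk 15, set 3) → VC-HIT  vc=[31, 4, 23]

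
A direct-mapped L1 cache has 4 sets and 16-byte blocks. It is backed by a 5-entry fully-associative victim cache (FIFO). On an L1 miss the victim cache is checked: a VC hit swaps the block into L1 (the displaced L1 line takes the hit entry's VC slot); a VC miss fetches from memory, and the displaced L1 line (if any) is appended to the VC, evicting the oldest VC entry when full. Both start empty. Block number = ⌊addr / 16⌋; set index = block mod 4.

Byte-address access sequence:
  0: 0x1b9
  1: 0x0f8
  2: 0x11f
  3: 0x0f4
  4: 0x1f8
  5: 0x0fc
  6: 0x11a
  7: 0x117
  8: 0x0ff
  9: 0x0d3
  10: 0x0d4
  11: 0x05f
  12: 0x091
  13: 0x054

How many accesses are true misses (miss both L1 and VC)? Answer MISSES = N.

  [0] addr=0x1b9 blk=27 s=3: MISS | VC []
  [1] addr=0xf8 blk=15 s=3: MISS | VC [27]
  [2] addr=0x11f blk=17 s=1: MISS | VC [27]
  [3] addr=0xf4 blk=15 s=3: L1-HIT | VC [27]
  [4] addr=0x1f8 blk=31 s=3: MISS | VC [27, 15]
  [5] addr=0xfc blk=15 s=3: VC-HIT | VC [27, 31]
  [6] addr=0x11a blk=17 s=1: L1-HIT | VC [27, 31]
  [7] addr=0x117 blk=17 s=1: L1-HIT | VC [27, 31]
  [8] addr=0xff blk=15 s=3: L1-HIT | VC [27, 31]
  [9] addr=0xd3 blk=13 s=1: MISS | VC [27, 31, 17]
  [10] addr=0xd4 blk=13 s=1: L1-HIT | VC [27, 31, 17]
  [11] addr=0x5f blk=5 s=1: MISS | VC [27, 31, 17, 13]
  [12] addr=0x91 blk=9 s=1: MISS | VC [27, 31, 17, 13, 5]
  [13] addr=0x54 blk=5 s=1: VC-HIT | VC [27, 31, 17, 13, 9]

MISSES = 7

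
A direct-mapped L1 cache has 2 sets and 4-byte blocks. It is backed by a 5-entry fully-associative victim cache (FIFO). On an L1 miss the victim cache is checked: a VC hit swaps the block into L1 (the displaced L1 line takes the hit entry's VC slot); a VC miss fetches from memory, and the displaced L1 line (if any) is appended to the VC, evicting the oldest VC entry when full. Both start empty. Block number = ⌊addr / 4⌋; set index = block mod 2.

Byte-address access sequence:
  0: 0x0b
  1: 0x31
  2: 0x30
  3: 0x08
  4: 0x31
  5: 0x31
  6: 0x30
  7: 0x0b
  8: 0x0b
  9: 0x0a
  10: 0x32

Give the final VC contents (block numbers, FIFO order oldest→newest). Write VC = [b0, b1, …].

VC = [2]

#0 0xb→b2/s0 MISS; vc=[]
#1 0x31→b12/s0 MISS; vc=[2]
#2 0x30→b12/s0 L1-HIT; vc=[2]
#3 0x8→b2/s0 VC-HIT; vc=[12]
#4 0x31→b12/s0 VC-HIT; vc=[2]
#5 0x31→b12/s0 L1-HIT; vc=[2]
#6 0x30→b12/s0 L1-HIT; vc=[2]
#7 0xb→b2/s0 VC-HIT; vc=[12]
#8 0xb→b2/s0 L1-HIT; vc=[12]
#9 0xa→b2/s0 L1-HIT; vc=[12]
#10 0x32→b12/s0 VC-HIT; vc=[2]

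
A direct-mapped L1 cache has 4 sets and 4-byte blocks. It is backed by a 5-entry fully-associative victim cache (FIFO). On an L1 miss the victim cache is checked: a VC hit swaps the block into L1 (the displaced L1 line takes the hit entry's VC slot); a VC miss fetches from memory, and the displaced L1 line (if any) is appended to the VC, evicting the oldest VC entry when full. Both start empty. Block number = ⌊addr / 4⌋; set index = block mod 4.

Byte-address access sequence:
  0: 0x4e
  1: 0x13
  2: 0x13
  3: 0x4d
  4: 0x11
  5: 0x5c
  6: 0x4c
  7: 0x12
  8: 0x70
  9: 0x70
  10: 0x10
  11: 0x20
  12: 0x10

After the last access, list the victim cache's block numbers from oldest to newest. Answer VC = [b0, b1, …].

0: 0x4e (blk 19, set 3) → MISS  vc=[]
1: 0x13 (blk 4, set 0) → MISS  vc=[]
2: 0x13 (blk 4, set 0) → L1-HIT  vc=[]
3: 0x4d (blk 19, set 3) → L1-HIT  vc=[]
4: 0x11 (blk 4, set 0) → L1-HIT  vc=[]
5: 0x5c (blk 23, set 3) → MISS  vc=[19]
6: 0x4c (blk 19, set 3) → VC-HIT  vc=[23]
7: 0x12 (blk 4, set 0) → L1-HIT  vc=[23]
8: 0x70 (blk 28, set 0) → MISS  vc=[23, 4]
9: 0x70 (blk 28, set 0) → L1-HIT  vc=[23, 4]
10: 0x10 (blk 4, set 0) → VC-HIT  vc=[23, 28]
11: 0x20 (blk 8, set 0) → MISS  vc=[23, 28, 4]
12: 0x10 (blk 4, set 0) → VC-HIT  vc=[23, 28, 8]

VC = [23, 28, 8]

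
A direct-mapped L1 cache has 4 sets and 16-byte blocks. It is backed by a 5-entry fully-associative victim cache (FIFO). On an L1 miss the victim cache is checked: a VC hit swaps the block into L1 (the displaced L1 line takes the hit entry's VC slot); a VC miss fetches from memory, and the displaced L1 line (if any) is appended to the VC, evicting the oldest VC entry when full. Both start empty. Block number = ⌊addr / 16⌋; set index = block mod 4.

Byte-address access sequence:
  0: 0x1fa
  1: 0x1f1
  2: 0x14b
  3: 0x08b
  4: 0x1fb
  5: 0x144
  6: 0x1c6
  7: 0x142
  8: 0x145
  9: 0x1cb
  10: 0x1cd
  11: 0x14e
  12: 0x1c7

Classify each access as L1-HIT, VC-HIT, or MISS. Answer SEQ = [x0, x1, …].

SEQ = [MISS, L1-HIT, MISS, MISS, L1-HIT, VC-HIT, MISS, VC-HIT, L1-HIT, VC-HIT, L1-HIT, VC-HIT, VC-HIT]

  [0] addr=0x1fa blk=31 s=3: MISS | VC []
  [1] addr=0x1f1 blk=31 s=3: L1-HIT | VC []
  [2] addr=0x14b blk=20 s=0: MISS | VC []
  [3] addr=0x8b blk=8 s=0: MISS | VC [20]
  [4] addr=0x1fb blk=31 s=3: L1-HIT | VC [20]
  [5] addr=0x144 blk=20 s=0: VC-HIT | VC [8]
  [6] addr=0x1c6 blk=28 s=0: MISS | VC [8, 20]
  [7] addr=0x142 blk=20 s=0: VC-HIT | VC [8, 28]
  [8] addr=0x145 blk=20 s=0: L1-HIT | VC [8, 28]
  [9] addr=0x1cb blk=28 s=0: VC-HIT | VC [8, 20]
  [10] addr=0x1cd blk=28 s=0: L1-HIT | VC [8, 20]
  [11] addr=0x14e blk=20 s=0: VC-HIT | VC [8, 28]
  [12] addr=0x1c7 blk=28 s=0: VC-HIT | VC [8, 20]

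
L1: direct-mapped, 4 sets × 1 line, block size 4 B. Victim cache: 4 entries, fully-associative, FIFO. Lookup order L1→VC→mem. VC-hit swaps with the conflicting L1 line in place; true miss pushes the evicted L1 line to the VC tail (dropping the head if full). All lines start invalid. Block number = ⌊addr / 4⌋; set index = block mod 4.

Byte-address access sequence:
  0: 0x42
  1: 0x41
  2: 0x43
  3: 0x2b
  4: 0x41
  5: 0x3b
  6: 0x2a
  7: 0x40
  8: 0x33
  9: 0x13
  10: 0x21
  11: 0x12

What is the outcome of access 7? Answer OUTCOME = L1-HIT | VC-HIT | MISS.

OUTCOME = L1-HIT

  [0] addr=0x42 blk=16 s=0: MISS | VC []
  [1] addr=0x41 blk=16 s=0: L1-HIT | VC []
  [2] addr=0x43 blk=16 s=0: L1-HIT | VC []
  [3] addr=0x2b blk=10 s=2: MISS | VC []
  [4] addr=0x41 blk=16 s=0: L1-HIT | VC []
  [5] addr=0x3b blk=14 s=2: MISS | VC [10]
  [6] addr=0x2a blk=10 s=2: VC-HIT | VC [14]
  [7] addr=0x40 blk=16 s=0: L1-HIT | VC [14]
  [8] addr=0x33 blk=12 s=0: MISS | VC [14, 16]
  [9] addr=0x13 blk=4 s=0: MISS | VC [14, 16, 12]
  [10] addr=0x21 blk=8 s=0: MISS | VC [14, 16, 12, 4]
  [11] addr=0x12 blk=4 s=0: VC-HIT | VC [14, 16, 12, 8]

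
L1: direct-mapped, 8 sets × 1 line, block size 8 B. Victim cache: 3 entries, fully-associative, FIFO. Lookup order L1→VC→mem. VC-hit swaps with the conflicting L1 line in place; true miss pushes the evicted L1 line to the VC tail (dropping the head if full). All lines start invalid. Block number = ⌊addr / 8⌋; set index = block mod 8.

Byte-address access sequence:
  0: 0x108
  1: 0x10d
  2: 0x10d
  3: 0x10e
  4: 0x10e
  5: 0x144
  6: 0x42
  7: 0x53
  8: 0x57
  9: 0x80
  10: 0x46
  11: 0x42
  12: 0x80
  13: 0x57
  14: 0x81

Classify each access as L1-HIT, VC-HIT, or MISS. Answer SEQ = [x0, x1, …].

  [0] addr=0x108 blk=33 s=1: MISS | VC []
  [1] addr=0x10d blk=33 s=1: L1-HIT | VC []
  [2] addr=0x10d blk=33 s=1: L1-HIT | VC []
  [3] addr=0x10e blk=33 s=1: L1-HIT | VC []
  [4] addr=0x10e blk=33 s=1: L1-HIT | VC []
  [5] addr=0x144 blk=40 s=0: MISS | VC []
  [6] addr=0x42 blk=8 s=0: MISS | VC [40]
  [7] addr=0x53 blk=10 s=2: MISS | VC [40]
  [8] addr=0x57 blk=10 s=2: L1-HIT | VC [40]
  [9] addr=0x80 blk=16 s=0: MISS | VC [40, 8]
  [10] addr=0x46 blk=8 s=0: VC-HIT | VC [40, 16]
  [11] addr=0x42 blk=8 s=0: L1-HIT | VC [40, 16]
  [12] addr=0x80 blk=16 s=0: VC-HIT | VC [40, 8]
  [13] addr=0x57 blk=10 s=2: L1-HIT | VC [40, 8]
  [14] addr=0x81 blk=16 s=0: L1-HIT | VC [40, 8]

SEQ = [MISS, L1-HIT, L1-HIT, L1-HIT, L1-HIT, MISS, MISS, MISS, L1-HIT, MISS, VC-HIT, L1-HIT, VC-HIT, L1-HIT, L1-HIT]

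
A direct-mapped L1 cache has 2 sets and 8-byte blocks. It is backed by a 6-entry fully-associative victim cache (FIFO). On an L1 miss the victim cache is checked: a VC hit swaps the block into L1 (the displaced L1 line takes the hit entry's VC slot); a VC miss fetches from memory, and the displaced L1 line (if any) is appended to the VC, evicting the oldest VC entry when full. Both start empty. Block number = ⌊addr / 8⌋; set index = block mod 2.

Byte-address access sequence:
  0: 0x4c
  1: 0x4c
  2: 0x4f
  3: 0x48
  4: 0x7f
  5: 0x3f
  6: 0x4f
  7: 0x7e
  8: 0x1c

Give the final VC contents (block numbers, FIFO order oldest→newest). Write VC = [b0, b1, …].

VC = [7, 9, 15]

0: 0x4c (blk 9, set 1) → MISS  vc=[]
1: 0x4c (blk 9, set 1) → L1-HIT  vc=[]
2: 0x4f (blk 9, set 1) → L1-HIT  vc=[]
3: 0x48 (blk 9, set 1) → L1-HIT  vc=[]
4: 0x7f (blk 15, set 1) → MISS  vc=[9]
5: 0x3f (blk 7, set 1) → MISS  vc=[9, 15]
6: 0x4f (blk 9, set 1) → VC-HIT  vc=[7, 15]
7: 0x7e (blk 15, set 1) → VC-HIT  vc=[7, 9]
8: 0x1c (blk 3, set 1) → MISS  vc=[7, 9, 15]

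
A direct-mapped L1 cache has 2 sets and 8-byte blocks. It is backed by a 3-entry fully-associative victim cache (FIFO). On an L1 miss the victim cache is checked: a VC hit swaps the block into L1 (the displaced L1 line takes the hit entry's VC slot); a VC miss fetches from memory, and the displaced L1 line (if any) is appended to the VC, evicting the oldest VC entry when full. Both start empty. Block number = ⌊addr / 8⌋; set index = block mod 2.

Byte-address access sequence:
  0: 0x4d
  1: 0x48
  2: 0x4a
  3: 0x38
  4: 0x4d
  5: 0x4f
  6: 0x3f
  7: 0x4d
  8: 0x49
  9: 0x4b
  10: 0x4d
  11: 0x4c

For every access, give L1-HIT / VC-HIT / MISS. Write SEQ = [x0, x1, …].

SEQ = [MISS, L1-HIT, L1-HIT, MISS, VC-HIT, L1-HIT, VC-HIT, VC-HIT, L1-HIT, L1-HIT, L1-HIT, L1-HIT]

  [0] addr=0x4d blk=9 s=1: MISS | VC []
  [1] addr=0x48 blk=9 s=1: L1-HIT | VC []
  [2] addr=0x4a blk=9 s=1: L1-HIT | VC []
  [3] addr=0x38 blk=7 s=1: MISS | VC [9]
  [4] addr=0x4d blk=9 s=1: VC-HIT | VC [7]
  [5] addr=0x4f blk=9 s=1: L1-HIT | VC [7]
  [6] addr=0x3f blk=7 s=1: VC-HIT | VC [9]
  [7] addr=0x4d blk=9 s=1: VC-HIT | VC [7]
  [8] addr=0x49 blk=9 s=1: L1-HIT | VC [7]
  [9] addr=0x4b blk=9 s=1: L1-HIT | VC [7]
  [10] addr=0x4d blk=9 s=1: L1-HIT | VC [7]
  [11] addr=0x4c blk=9 s=1: L1-HIT | VC [7]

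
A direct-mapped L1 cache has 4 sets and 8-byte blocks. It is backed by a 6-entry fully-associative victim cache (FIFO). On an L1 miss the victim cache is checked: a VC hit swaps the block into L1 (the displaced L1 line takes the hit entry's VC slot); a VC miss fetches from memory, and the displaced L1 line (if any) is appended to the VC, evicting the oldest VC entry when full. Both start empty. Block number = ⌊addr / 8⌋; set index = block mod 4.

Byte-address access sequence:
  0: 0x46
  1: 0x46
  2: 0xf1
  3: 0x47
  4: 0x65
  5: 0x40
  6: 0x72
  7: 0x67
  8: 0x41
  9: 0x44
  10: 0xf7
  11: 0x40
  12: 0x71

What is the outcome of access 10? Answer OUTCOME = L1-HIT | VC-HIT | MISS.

OUTCOME = VC-HIT

  [0] addr=0x46 blk=8 s=0: MISS | VC []
  [1] addr=0x46 blk=8 s=0: L1-HIT | VC []
  [2] addr=0xf1 blk=30 s=2: MISS | VC []
  [3] addr=0x47 blk=8 s=0: L1-HIT | VC []
  [4] addr=0x65 blk=12 s=0: MISS | VC [8]
  [5] addr=0x40 blk=8 s=0: VC-HIT | VC [12]
  [6] addr=0x72 blk=14 s=2: MISS | VC [12, 30]
  [7] addr=0x67 blk=12 s=0: VC-HIT | VC [8, 30]
  [8] addr=0x41 blk=8 s=0: VC-HIT | VC [12, 30]
  [9] addr=0x44 blk=8 s=0: L1-HIT | VC [12, 30]
  [10] addr=0xf7 blk=30 s=2: VC-HIT | VC [12, 14]
  [11] addr=0x40 blk=8 s=0: L1-HIT | VC [12, 14]
  [12] addr=0x71 blk=14 s=2: VC-HIT | VC [12, 30]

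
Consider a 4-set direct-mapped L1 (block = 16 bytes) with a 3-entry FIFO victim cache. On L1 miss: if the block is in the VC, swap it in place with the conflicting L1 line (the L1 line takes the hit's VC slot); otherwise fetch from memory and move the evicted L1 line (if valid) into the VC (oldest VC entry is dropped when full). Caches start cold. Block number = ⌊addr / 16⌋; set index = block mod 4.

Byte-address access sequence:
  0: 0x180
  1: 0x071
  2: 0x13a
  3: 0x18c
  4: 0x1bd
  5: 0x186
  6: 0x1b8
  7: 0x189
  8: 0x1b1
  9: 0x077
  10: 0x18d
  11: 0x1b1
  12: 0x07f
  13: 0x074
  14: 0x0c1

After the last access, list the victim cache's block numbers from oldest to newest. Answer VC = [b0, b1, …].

#0 0x180→b24/s0 MISS; vc=[]
#1 0x71→b7/s3 MISS; vc=[]
#2 0x13a→b19/s3 MISS; vc=[7]
#3 0x18c→b24/s0 L1-HIT; vc=[7]
#4 0x1bd→b27/s3 MISS; vc=[7,19]
#5 0x186→b24/s0 L1-HIT; vc=[7,19]
#6 0x1b8→b27/s3 L1-HIT; vc=[7,19]
#7 0x189→b24/s0 L1-HIT; vc=[7,19]
#8 0x1b1→b27/s3 L1-HIT; vc=[7,19]
#9 0x77→b7/s3 VC-HIT; vc=[27,19]
#10 0x18d→b24/s0 L1-HIT; vc=[27,19]
#11 0x1b1→b27/s3 VC-HIT; vc=[7,19]
#12 0x7f→b7/s3 VC-HIT; vc=[27,19]
#13 0x74→b7/s3 L1-HIT; vc=[27,19]
#14 0xc1→b12/s0 MISS; vc=[27,19,24]

VC = [27, 19, 24]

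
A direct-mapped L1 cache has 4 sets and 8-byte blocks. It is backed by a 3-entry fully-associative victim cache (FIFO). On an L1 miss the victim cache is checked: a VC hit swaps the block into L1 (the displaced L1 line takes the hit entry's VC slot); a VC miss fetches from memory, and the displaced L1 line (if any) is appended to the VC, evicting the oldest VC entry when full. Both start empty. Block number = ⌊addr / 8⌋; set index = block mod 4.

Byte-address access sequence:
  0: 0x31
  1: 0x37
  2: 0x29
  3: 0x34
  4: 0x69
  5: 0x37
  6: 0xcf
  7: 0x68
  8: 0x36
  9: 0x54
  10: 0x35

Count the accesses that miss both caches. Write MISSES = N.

MISSES = 5

#0 0x31→b6/s2 MISS; vc=[]
#1 0x37→b6/s2 L1-HIT; vc=[]
#2 0x29→b5/s1 MISS; vc=[]
#3 0x34→b6/s2 L1-HIT; vc=[]
#4 0x69→b13/s1 MISS; vc=[5]
#5 0x37→b6/s2 L1-HIT; vc=[5]
#6 0xcf→b25/s1 MISS; vc=[5,13]
#7 0x68→b13/s1 VC-HIT; vc=[5,25]
#8 0x36→b6/s2 L1-HIT; vc=[5,25]
#9 0x54→b10/s2 MISS; vc=[5,25,6]
#10 0x35→b6/s2 VC-HIT; vc=[5,25,10]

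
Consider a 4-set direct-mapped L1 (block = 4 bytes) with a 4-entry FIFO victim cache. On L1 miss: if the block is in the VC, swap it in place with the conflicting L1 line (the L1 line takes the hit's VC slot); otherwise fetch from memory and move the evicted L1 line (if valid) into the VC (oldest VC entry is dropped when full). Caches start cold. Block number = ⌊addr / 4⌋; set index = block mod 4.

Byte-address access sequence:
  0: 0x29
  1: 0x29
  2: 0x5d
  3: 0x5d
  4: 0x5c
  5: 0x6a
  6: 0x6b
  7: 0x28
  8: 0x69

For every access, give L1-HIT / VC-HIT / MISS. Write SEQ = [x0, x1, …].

  [0] addr=0x29 blk=10 s=2: MISS | VC []
  [1] addr=0x29 blk=10 s=2: L1-HIT | VC []
  [2] addr=0x5d blk=23 s=3: MISS | VC []
  [3] addr=0x5d blk=23 s=3: L1-HIT | VC []
  [4] addr=0x5c blk=23 s=3: L1-HIT | VC []
  [5] addr=0x6a blk=26 s=2: MISS | VC [10]
  [6] addr=0x6b blk=26 s=2: L1-HIT | VC [10]
  [7] addr=0x28 blk=10 s=2: VC-HIT | VC [26]
  [8] addr=0x69 blk=26 s=2: VC-HIT | VC [10]

SEQ = [MISS, L1-HIT, MISS, L1-HIT, L1-HIT, MISS, L1-HIT, VC-HIT, VC-HIT]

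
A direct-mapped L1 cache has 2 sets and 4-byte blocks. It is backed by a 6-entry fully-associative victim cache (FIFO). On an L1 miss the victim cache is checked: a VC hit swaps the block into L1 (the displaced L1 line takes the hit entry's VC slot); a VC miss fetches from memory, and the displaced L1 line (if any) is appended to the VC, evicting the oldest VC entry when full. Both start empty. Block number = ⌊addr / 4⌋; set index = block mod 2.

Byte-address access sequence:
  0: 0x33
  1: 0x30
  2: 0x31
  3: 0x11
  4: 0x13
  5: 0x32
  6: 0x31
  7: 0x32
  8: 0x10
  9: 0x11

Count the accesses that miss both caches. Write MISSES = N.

MISSES = 2

  [0] addr=0x33 blk=12 s=0: MISS | VC []
  [1] addr=0x30 blk=12 s=0: L1-HIT | VC []
  [2] addr=0x31 blk=12 s=0: L1-HIT | VC []
  [3] addr=0x11 blk=4 s=0: MISS | VC [12]
  [4] addr=0x13 blk=4 s=0: L1-HIT | VC [12]
  [5] addr=0x32 blk=12 s=0: VC-HIT | VC [4]
  [6] addr=0x31 blk=12 s=0: L1-HIT | VC [4]
  [7] addr=0x32 blk=12 s=0: L1-HIT | VC [4]
  [8] addr=0x10 blk=4 s=0: VC-HIT | VC [12]
  [9] addr=0x11 blk=4 s=0: L1-HIT | VC [12]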